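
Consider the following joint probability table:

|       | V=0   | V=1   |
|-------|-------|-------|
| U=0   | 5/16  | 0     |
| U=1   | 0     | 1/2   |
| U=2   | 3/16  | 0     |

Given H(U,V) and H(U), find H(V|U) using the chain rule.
From the chain rule: H(U,V) = H(U) + H(V|U)
Therefore: H(V|U) = H(U,V) - H(U)

H(U,V) = -[(5/16)·log₂(5/16) + (1/2)·log₂(1/2) + (3/16)·log₂(3/16)]
  = 0.5244 + 0.5000 + 0.4528
  = 1.4772 bits
Marginal P(U) (row sums):
  P(U=0) = 5/16 + 0 = 5/16
  P(U=1) = 0 + 1/2 = 1/2
  P(U=2) = 3/16 + 0 = 3/16
H(U) = -[(5/16)·log₂(5/16) + (1/2)·log₂(1/2) + (3/16)·log₂(3/16)]
  = 0.5244 + 0.5000 + 0.4528
  = 1.4772 bits

H(V|U) = 1.4772 - 1.4772 = 0.0000 bits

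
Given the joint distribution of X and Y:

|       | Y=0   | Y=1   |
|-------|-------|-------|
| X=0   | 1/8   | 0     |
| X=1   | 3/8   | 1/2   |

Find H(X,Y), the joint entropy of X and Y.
H(X,Y) = -Σ P(X,Y) log₂ P(X,Y), summed over the non-zero cells:
H(X,Y) = -[(1/8)·log₂(1/8) + (3/8)·log₂(3/8) + (1/2)·log₂(1/2)]
  = 0.3750 + 0.5306 + 0.5000
  = 1.4056 bits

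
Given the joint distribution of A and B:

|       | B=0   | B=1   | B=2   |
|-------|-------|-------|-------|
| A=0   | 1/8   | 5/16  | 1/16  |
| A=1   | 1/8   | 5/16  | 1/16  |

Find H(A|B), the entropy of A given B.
Marginal P(B) (column sums):
  P(B=0) = 1/8 + 1/8 = 1/4
  P(B=1) = 5/16 + 5/16 = 5/8
  P(B=2) = 1/16 + 1/16 = 1/8

H(A|B) = -Σ P(A,B)·log₂ P(A|B), where P(A|B) = P(A,B) / P(B)
  (A=0,B=0): P(A|B) = (1/8)/(1/4) = 1/2;  -(1/8)·log₂(1/2) = 0.1250
  (A=0,B=1): P(A|B) = (5/16)/(5/8) = 1/2;  -(5/16)·log₂(1/2) = 0.3125
  (A=0,B=2): P(A|B) = (1/16)/(1/8) = 1/2;  -(1/16)·log₂(1/2) = 0.0625
  (A=1,B=0): P(A|B) = (1/8)/(1/4) = 1/2;  -(1/8)·log₂(1/2) = 0.1250
  (A=1,B=1): P(A|B) = (5/16)/(5/8) = 1/2;  -(5/16)·log₂(1/2) = 0.3125
  (A=1,B=2): P(A|B) = (1/16)/(1/8) = 1/2;  -(1/16)·log₂(1/2) = 0.0625
H(A|B) = 0.1250 + 0.3125 + 0.0625 + 0.1250 + 0.3125 + 0.0625
  = 1.0000 bits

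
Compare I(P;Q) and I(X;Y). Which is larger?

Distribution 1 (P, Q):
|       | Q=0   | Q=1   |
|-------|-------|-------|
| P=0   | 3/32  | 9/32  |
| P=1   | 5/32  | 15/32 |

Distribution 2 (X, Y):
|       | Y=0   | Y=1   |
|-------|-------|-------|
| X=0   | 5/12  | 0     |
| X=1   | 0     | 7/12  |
Distribution 1 (P, Q):
Marginal P(P) (row sums):
  P(P=0) = 3/32 + 9/32 = 3/8
  P(P=1) = 5/32 + 15/32 = 5/8
Marginal P(Q) (column sums):
  P(Q=0) = 3/32 + 5/32 = 1/4
  P(Q=1) = 9/32 + 15/32 = 3/4

H(P) = -[(3/8)·log₂(3/8) + (5/8)·log₂(5/8)]
  = 0.5306 + 0.4238
  = 0.9544 bits
H(Q) = -[(1/4)·log₂(1/4) + (3/4)·log₂(3/4)]
  = 0.5000 + 0.3113
  = 0.8113 bits
H(P,Q) = -[(3/32)·log₂(3/32) + (9/32)·log₂(9/32) + (5/32)·log₂(5/32) + (15/32)·log₂(15/32)]
  = 0.3202 + 0.5147 + 0.4184 + 0.5124
  = 1.7657 bits

I(P;Q) = H(P) + H(Q) - H(P,Q)
  = 0.9544 + 0.8113 - 1.7657
  = 0.0000 bits

Distribution 2 (X, Y):
Marginal P(X) (row sums):
  P(X=0) = 5/12 + 0 = 5/12
  P(X=1) = 0 + 7/12 = 7/12
Marginal P(Y) (column sums):
  P(Y=0) = 5/12 + 0 = 5/12
  P(Y=1) = 0 + 7/12 = 7/12

H(X) = -[(5/12)·log₂(5/12) + (7/12)·log₂(7/12)]
  = 0.5263 + 0.4536
  = 0.9799 bits
H(Y) = -[(5/12)·log₂(5/12) + (7/12)·log₂(7/12)]
  = 0.5263 + 0.4536
  = 0.9799 bits
H(X,Y) = -[(5/12)·log₂(5/12) + (7/12)·log₂(7/12)]
  = 0.5263 + 0.4536
  = 0.9799 bits

I(X;Y) = H(X) + H(Y) - H(X,Y)
  = 0.9799 + 0.9799 - 0.9799
  = 0.9799 bits

I(X;Y) = 0.9799 bits > I(P;Q) = 0.0000 bits, so (X, Y) has the higher mutual information (stronger dependence).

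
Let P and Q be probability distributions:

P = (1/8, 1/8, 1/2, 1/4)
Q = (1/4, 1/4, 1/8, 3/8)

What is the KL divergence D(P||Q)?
D(P||Q) = Σ P(i) log₂(P(i)/Q(i))
  i=0: (1/8) × log₂((1/8)/(1/4)) = (1/8) × log₂(1/2) = -0.1250
  i=1: (1/8) × log₂((1/8)/(1/4)) = (1/8) × log₂(1/2) = -0.1250
  i=2: (1/2) × log₂((1/2)/(1/8)) = (1/2) × log₂(4) = 1.0000
  i=3: (1/4) × log₂((1/4)/(3/8)) = (1/4) × log₂(2/3) = -0.1462
D(P||Q) = -0.1250 - 0.1250 + 1.0000 - 0.1462
  = 0.6038 bits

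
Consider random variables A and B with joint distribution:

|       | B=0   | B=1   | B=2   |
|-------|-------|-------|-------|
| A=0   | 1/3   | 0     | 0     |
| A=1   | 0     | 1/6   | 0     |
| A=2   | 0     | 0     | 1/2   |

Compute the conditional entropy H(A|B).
Marginal P(B) (column sums):
  P(B=0) = 1/3 + 0 + 0 = 1/3
  P(B=1) = 0 + 1/6 + 0 = 1/6
  P(B=2) = 0 + 0 + 1/2 = 1/2

H(A|B) = -Σ P(A,B)·log₂ P(A|B), where P(A|B) = P(A,B) / P(B)
  (cells with P(A,B) = 0 contribute 0)
  (A=0,B=0): P(A|B) = (1/3)/(1/3) = 1;  -(1/3)·log₂(1) = 0.0000
  (A=1,B=1): P(A|B) = (1/6)/(1/6) = 1;  -(1/6)·log₂(1) = 0.0000
  (A=2,B=2): P(A|B) = (1/2)/(1/2) = 1;  -(1/2)·log₂(1) = 0.0000
H(A|B) = 0.0000 + 0.0000 + 0.0000
  = 0.0000 bits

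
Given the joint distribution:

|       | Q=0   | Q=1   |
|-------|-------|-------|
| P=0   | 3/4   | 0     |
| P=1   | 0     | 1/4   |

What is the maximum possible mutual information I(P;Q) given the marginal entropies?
The upper bound on mutual information is I(P;Q) ≤ min(H(P), H(Q)).

Marginal P(P) (row sums):
  P(P=0) = 3/4 + 0 = 3/4
  P(P=1) = 0 + 1/4 = 1/4
Marginal P(Q) (column sums):
  P(Q=0) = 3/4 + 0 = 3/4
  P(Q=1) = 0 + 1/4 = 1/4

H(P) = -[(3/4)·log₂(3/4) + (1/4)·log₂(1/4)]
  = 0.3113 + 0.5000
  = 0.8113 bits
H(Q) = -[(3/4)·log₂(3/4) + (1/4)·log₂(1/4)]
  = 0.3113 + 0.5000
  = 0.8113 bits

Maximum possible I(P;Q) = min(0.8113, 0.8113) = 0.8113 bits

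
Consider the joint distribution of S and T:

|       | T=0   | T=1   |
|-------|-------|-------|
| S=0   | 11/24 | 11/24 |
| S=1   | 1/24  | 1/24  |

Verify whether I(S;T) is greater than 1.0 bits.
Marginal P(S) (row sums):
  P(S=0) = 11/24 + 11/24 = 11/12
  P(S=1) = 1/24 + 1/24 = 1/12
Marginal P(T) (column sums):
  P(T=0) = 11/24 + 1/24 = 1/2
  P(T=1) = 11/24 + 1/24 = 1/2

H(S) = -[(11/12)·log₂(11/12) + (1/12)·log₂(1/12)]
  = 0.1151 + 0.2987
  = 0.4138 bits
H(T) = -[(1/2)·log₂(1/2) + (1/2)·log₂(1/2)]
  = 0.5000 + 0.5000
  = 1.0000 bits
H(S,T) = -[(11/24)·log₂(11/24) + (11/24)·log₂(11/24) + (1/24)·log₂(1/24) + (1/24)·log₂(1/24)]
  = 0.5159 + 0.5159 + 0.1910 + 0.1910
  = 1.4138 bits

I(S;T) = H(S) + H(T) - H(S,T)
  = 0.4138 + 1.0000 - 1.4138
  = 0.0000 bits

No. I(S;T) = 0.0000 bits, which is ≤ 1.0 bits.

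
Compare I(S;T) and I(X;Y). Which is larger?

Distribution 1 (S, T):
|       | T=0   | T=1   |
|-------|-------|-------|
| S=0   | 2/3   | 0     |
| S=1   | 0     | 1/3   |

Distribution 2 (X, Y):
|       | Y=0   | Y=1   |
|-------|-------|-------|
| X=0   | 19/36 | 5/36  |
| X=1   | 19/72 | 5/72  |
Distribution 1 (S, T):
Marginal P(S) (row sums):
  P(S=0) = 2/3 + 0 = 2/3
  P(S=1) = 0 + 1/3 = 1/3
Marginal P(T) (column sums):
  P(T=0) = 2/3 + 0 = 2/3
  P(T=1) = 0 + 1/3 = 1/3

H(S) = -[(2/3)·log₂(2/3) + (1/3)·log₂(1/3)]
  = 0.3900 + 0.5283
  = 0.9183 bits
H(T) = -[(2/3)·log₂(2/3) + (1/3)·log₂(1/3)]
  = 0.3900 + 0.5283
  = 0.9183 bits
H(S,T) = -[(2/3)·log₂(2/3) + (1/3)·log₂(1/3)]
  = 0.3900 + 0.5283
  = 0.9183 bits

I(S;T) = H(S) + H(T) - H(S,T)
  = 0.9183 + 0.9183 - 0.9183
  = 0.9183 bits

Distribution 2 (X, Y):
Marginal P(X) (row sums):
  P(X=0) = 19/36 + 5/36 = 2/3
  P(X=1) = 19/72 + 5/72 = 1/3
Marginal P(Y) (column sums):
  P(Y=0) = 19/36 + 19/72 = 19/24
  P(Y=1) = 5/36 + 5/72 = 5/24

H(X) = -[(2/3)·log₂(2/3) + (1/3)·log₂(1/3)]
  = 0.3900 + 0.5283
  = 0.9183 bits
H(Y) = -[(19/24)·log₂(19/24) + (5/24)·log₂(5/24)]
  = 0.2668 + 0.4715
  = 0.7383 bits
H(X,Y) = -[(19/36)·log₂(19/36) + (5/36)·log₂(5/36) + (19/72)·log₂(19/72) + (5/72)·log₂(5/72)]
  = 0.4866 + 0.3956 + 0.5072 + 0.2672
  = 1.6566 bits

I(X;Y) = H(X) + H(Y) - H(X,Y)
  = 0.9183 + 0.7383 - 1.6566
  = 0.0000 bits

I(S;T) = 0.9183 bits > I(X;Y) = 0.0000 bits, so (S, T) has the higher mutual information (stronger dependence).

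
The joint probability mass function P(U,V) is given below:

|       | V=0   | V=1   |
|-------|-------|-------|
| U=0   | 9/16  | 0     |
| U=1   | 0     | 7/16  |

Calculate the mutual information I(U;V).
Marginal P(U) (row sums):
  P(U=0) = 9/16 + 0 = 9/16
  P(U=1) = 0 + 7/16 = 7/16
Marginal P(V) (column sums):
  P(V=0) = 9/16 + 0 = 9/16
  P(V=1) = 0 + 7/16 = 7/16

H(U) = -[(9/16)·log₂(9/16) + (7/16)·log₂(7/16)]
  = 0.4669 + 0.5218
  = 0.9887 bits
H(V) = -[(9/16)·log₂(9/16) + (7/16)·log₂(7/16)]
  = 0.4669 + 0.5218
  = 0.9887 bits
H(U,V) = -[(9/16)·log₂(9/16) + (7/16)·log₂(7/16)]
  = 0.4669 + 0.5218
  = 0.9887 bits

I(U;V) = H(U) + H(V) - H(U,V)
  = 0.9887 + 0.9887 - 0.9887
  = 0.9887 bits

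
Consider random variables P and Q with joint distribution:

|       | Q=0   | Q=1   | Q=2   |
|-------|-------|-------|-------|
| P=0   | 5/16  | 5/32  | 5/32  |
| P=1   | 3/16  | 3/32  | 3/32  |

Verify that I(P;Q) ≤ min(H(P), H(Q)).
Marginal P(P) (row sums):
  P(P=0) = 5/16 + 5/32 + 5/32 = 5/8
  P(P=1) = 3/16 + 3/32 + 3/32 = 3/8
Marginal P(Q) (column sums):
  P(Q=0) = 5/16 + 3/16 = 1/2
  P(Q=1) = 5/32 + 3/32 = 1/4
  P(Q=2) = 5/32 + 3/32 = 1/4

H(P) = -[(5/8)·log₂(5/8) + (3/8)·log₂(3/8)]
  = 0.4238 + 0.5306
  = 0.9544 bits
H(Q) = -[(1/2)·log₂(1/2) + (1/4)·log₂(1/4) + (1/4)·log₂(1/4)]
  = 0.5000 + 0.5000 + 0.5000
  = 1.5000 bits
H(P,Q) = -[(5/16)·log₂(5/16) + (5/32)·log₂(5/32) + (5/32)·log₂(5/32) + (3/16)·log₂(3/16) + (3/32)·log₂(3/32) + (3/32)·log₂(3/32)]
  = 0.5244 + 0.4184 + 0.4184 + 0.4528 + 0.3202 + 0.3202
  = 2.4544 bits

I(P;Q) = H(P) + H(Q) - H(P,Q)
  = 0.9544 + 1.5000 - 2.4544
  = 0.0000 bits

min(H(P), H(Q)) = min(0.9544, 1.5000) = 0.9544 bits
Since 0.0000 ≤ 0.9544, the bound is satisfied ✓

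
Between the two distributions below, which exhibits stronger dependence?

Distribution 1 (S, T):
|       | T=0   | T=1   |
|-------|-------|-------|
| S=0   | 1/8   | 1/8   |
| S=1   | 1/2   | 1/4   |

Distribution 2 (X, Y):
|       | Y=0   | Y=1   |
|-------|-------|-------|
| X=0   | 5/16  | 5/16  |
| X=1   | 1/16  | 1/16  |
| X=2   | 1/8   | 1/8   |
Distribution 1 (S, T):
Marginal P(S) (row sums):
  P(S=0) = 1/8 + 1/8 = 1/4
  P(S=1) = 1/2 + 1/4 = 3/4
Marginal P(T) (column sums):
  P(T=0) = 1/8 + 1/2 = 5/8
  P(T=1) = 1/8 + 1/4 = 3/8

H(S) = -[(1/4)·log₂(1/4) + (3/4)·log₂(3/4)]
  = 0.5000 + 0.3113
  = 0.8113 bits
H(T) = -[(5/8)·log₂(5/8) + (3/8)·log₂(3/8)]
  = 0.4238 + 0.5306
  = 0.9544 bits
H(S,T) = -[(1/8)·log₂(1/8) + (1/8)·log₂(1/8) + (1/2)·log₂(1/2) + (1/4)·log₂(1/4)]
  = 0.3750 + 0.3750 + 0.5000 + 0.5000
  = 1.7500 bits

I(S;T) = H(S) + H(T) - H(S,T)
  = 0.8113 + 0.9544 - 1.7500
  = 0.0157 bits

Distribution 2 (X, Y):
Marginal P(X) (row sums):
  P(X=0) = 5/16 + 5/16 = 5/8
  P(X=1) = 1/16 + 1/16 = 1/8
  P(X=2) = 1/8 + 1/8 = 1/4
Marginal P(Y) (column sums):
  P(Y=0) = 5/16 + 1/16 + 1/8 = 1/2
  P(Y=1) = 5/16 + 1/16 + 1/8 = 1/2

H(X) = -[(5/8)·log₂(5/8) + (1/8)·log₂(1/8) + (1/4)·log₂(1/4)]
  = 0.4238 + 0.3750 + 0.5000
  = 1.2988 bits
H(Y) = -[(1/2)·log₂(1/2) + (1/2)·log₂(1/2)]
  = 0.5000 + 0.5000
  = 1.0000 bits
H(X,Y) = -[(5/16)·log₂(5/16) + (5/16)·log₂(5/16) + (1/16)·log₂(1/16) + (1/16)·log₂(1/16) + (1/8)·log₂(1/8) + (1/8)·log₂(1/8)]
  = 0.5244 + 0.5244 + 0.2500 + 0.2500 + 0.3750 + 0.3750
  = 2.2988 bits

I(X;Y) = H(X) + H(Y) - H(X,Y)
  = 1.2988 + 1.0000 - 2.2988
  = 0.0000 bits

I(S;T) = 0.0157 bits > I(X;Y) = 0.0000 bits, so (S, T) has the higher mutual information (stronger dependence).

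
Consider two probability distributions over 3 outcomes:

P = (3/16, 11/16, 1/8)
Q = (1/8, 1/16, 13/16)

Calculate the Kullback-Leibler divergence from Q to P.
D(P||Q) = Σ P(i) log₂(P(i)/Q(i))
  i=0: (3/16) × log₂((3/16)/(1/8)) = (3/16) × log₂(3/2) = 0.1097
  i=1: (11/16) × log₂((11/16)/(1/16)) = (11/16) × log₂(11) = 2.3784
  i=2: (1/8) × log₂((1/8)/(13/16)) = (1/8) × log₂(2/13) = -0.3376
D(P||Q) = 0.1097 + 2.3784 - 0.3376
  = 2.1505 bits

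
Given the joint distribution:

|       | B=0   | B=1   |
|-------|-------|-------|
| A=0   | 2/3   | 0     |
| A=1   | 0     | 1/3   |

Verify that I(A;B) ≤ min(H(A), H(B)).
Marginal P(A) (row sums):
  P(A=0) = 2/3 + 0 = 2/3
  P(A=1) = 0 + 1/3 = 1/3
Marginal P(B) (column sums):
  P(B=0) = 2/3 + 0 = 2/3
  P(B=1) = 0 + 1/3 = 1/3

H(A) = -[(2/3)·log₂(2/3) + (1/3)·log₂(1/3)]
  = 0.3900 + 0.5283
  = 0.9183 bits
H(B) = -[(2/3)·log₂(2/3) + (1/3)·log₂(1/3)]
  = 0.3900 + 0.5283
  = 0.9183 bits
H(A,B) = -[(2/3)·log₂(2/3) + (1/3)·log₂(1/3)]
  = 0.3900 + 0.5283
  = 0.9183 bits

I(A;B) = H(A) + H(B) - H(A,B)
  = 0.9183 + 0.9183 - 0.9183
  = 0.9183 bits

min(H(A), H(B)) = min(0.9183, 0.9183) = 0.9183 bits
Since 0.9183 ≤ 0.9183, the bound is satisfied ✓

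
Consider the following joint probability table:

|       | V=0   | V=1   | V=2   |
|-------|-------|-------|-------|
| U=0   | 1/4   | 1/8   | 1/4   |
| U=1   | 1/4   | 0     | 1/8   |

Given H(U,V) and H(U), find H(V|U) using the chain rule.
From the chain rule: H(U,V) = H(U) + H(V|U)
Therefore: H(V|U) = H(U,V) - H(U)

H(U,V) = -[(1/4)·log₂(1/4) + (1/8)·log₂(1/8) + (1/4)·log₂(1/4) + (1/4)·log₂(1/4) + (1/8)·log₂(1/8)]
  = 0.5000 + 0.3750 + 0.5000 + 0.5000 + 0.3750
  = 2.2500 bits
Marginal P(U) (row sums):
  P(U=0) = 1/4 + 1/8 + 1/4 = 5/8
  P(U=1) = 1/4 + 0 + 1/8 = 3/8
H(U) = -[(5/8)·log₂(5/8) + (3/8)·log₂(3/8)]
  = 0.4238 + 0.5306
  = 0.9544 bits

H(V|U) = 2.2500 - 0.9544 = 1.2956 bits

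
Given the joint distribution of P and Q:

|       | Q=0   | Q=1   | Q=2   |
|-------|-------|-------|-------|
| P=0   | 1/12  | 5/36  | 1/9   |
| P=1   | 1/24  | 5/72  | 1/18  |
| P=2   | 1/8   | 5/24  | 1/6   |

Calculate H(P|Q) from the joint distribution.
Marginal P(Q) (column sums):
  P(Q=0) = 1/12 + 1/24 + 1/8 = 1/4
  P(Q=1) = 5/36 + 5/72 + 5/24 = 5/12
  P(Q=2) = 1/9 + 1/18 + 1/6 = 1/3

H(P|Q) = -Σ P(P,Q)·log₂ P(P|Q), where P(P|Q) = P(P,Q) / P(Q)
  (P=0,Q=0): P(P|Q) = (1/12)/(1/4) = 1/3;  -(1/12)·log₂(1/3) = 0.1321
  (P=0,Q=1): P(P|Q) = (5/36)/(5/12) = 1/3;  -(5/36)·log₂(1/3) = 0.2201
  (P=0,Q=2): P(P|Q) = (1/9)/(1/3) = 1/3;  -(1/9)·log₂(1/3) = 0.1761
  (P=1,Q=0): P(P|Q) = (1/24)/(1/4) = 1/6;  -(1/24)·log₂(1/6) = 0.1077
  (P=1,Q=1): P(P|Q) = (5/72)/(5/12) = 1/6;  -(5/72)·log₂(1/6) = 0.1795
  (P=1,Q=2): P(P|Q) = (1/18)/(1/3) = 1/6;  -(1/18)·log₂(1/6) = 0.1436
  (P=2,Q=0): P(P|Q) = (1/8)/(1/4) = 1/2;  -(1/8)·log₂(1/2) = 0.1250
  (P=2,Q=1): P(P|Q) = (5/24)/(5/12) = 1/2;  -(5/24)·log₂(1/2) = 0.2083
  (P=2,Q=2): P(P|Q) = (1/6)/(1/3) = 1/2;  -(1/6)·log₂(1/2) = 0.1667
H(P|Q) = 0.1321 + 0.2201 + 0.1761 + 0.1077 + 0.1795 + 0.1436 + 0.1250 + 0.2083 + 0.1667
  = 1.4591 bits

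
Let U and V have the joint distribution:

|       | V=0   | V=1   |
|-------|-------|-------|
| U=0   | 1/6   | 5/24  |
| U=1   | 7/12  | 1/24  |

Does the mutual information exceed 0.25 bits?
Marginal P(U) (row sums):
  P(U=0) = 1/6 + 5/24 = 3/8
  P(U=1) = 7/12 + 1/24 = 5/8
Marginal P(V) (column sums):
  P(V=0) = 1/6 + 7/12 = 3/4
  P(V=1) = 5/24 + 1/24 = 1/4

H(U) = -[(3/8)·log₂(3/8) + (5/8)·log₂(5/8)]
  = 0.5306 + 0.4238
  = 0.9544 bits
H(V) = -[(3/4)·log₂(3/4) + (1/4)·log₂(1/4)]
  = 0.3113 + 0.5000
  = 0.8113 bits
H(U,V) = -[(1/6)·log₂(1/6) + (5/24)·log₂(5/24) + (7/12)·log₂(7/12) + (1/24)·log₂(1/24)]
  = 0.4308 + 0.4715 + 0.4536 + 0.1910
  = 1.5469 bits

I(U;V) = H(U) + H(V) - H(U,V)
  = 0.9544 + 0.8113 - 1.5469
  = 0.2188 bits

No. I(U;V) = 0.2188 bits, which is ≤ 0.25 bits.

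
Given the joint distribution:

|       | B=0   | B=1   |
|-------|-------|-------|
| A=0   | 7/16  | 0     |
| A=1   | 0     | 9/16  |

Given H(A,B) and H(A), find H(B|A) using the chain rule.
From the chain rule: H(A,B) = H(A) + H(B|A)
Therefore: H(B|A) = H(A,B) - H(A)

H(A,B) = -[(7/16)·log₂(7/16) + (9/16)·log₂(9/16)]
  = 0.5218 + 0.4669
  = 0.9887 bits
Marginal P(A) (row sums):
  P(A=0) = 7/16 + 0 = 7/16
  P(A=1) = 0 + 9/16 = 9/16
H(A) = -[(7/16)·log₂(7/16) + (9/16)·log₂(9/16)]
  = 0.5218 + 0.4669
  = 0.9887 bits

H(B|A) = 0.9887 - 0.9887 = 0.0000 bits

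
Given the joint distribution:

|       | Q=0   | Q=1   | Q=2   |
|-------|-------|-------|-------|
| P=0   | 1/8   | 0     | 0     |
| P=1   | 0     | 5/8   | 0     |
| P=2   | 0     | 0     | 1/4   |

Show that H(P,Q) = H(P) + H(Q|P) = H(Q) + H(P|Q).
Marginal P(P) (row sums):
  P(P=0) = 1/8 + 0 + 0 = 1/8
  P(P=1) = 0 + 5/8 + 0 = 5/8
  P(P=2) = 0 + 0 + 1/4 = 1/4
Marginal P(Q) (column sums):
  P(Q=0) = 1/8 + 0 + 0 = 1/8
  P(Q=1) = 0 + 5/8 + 0 = 5/8
  P(Q=2) = 0 + 0 + 1/4 = 1/4

Decomposition 1: H(P) + H(Q|P)
H(P) = -[(1/8)·log₂(1/8) + (5/8)·log₂(5/8) + (1/4)·log₂(1/4)]
  = 0.3750 + 0.4238 + 0.5000
  = 1.2988 bits
H(Q|P) = -Σ P(P,Q)·log₂ P(Q|P), where P(Q|P) = P(P,Q) / P(P)
  (cells with P(P,Q) = 0 contribute 0)
  (P=0,Q=0): P(Q|P) = (1/8)/(1/8) = 1;  -(1/8)·log₂(1) = 0.0000
  (P=1,Q=1): P(Q|P) = (5/8)/(5/8) = 1;  -(5/8)·log₂(1) = 0.0000
  (P=2,Q=2): P(Q|P) = (1/4)/(1/4) = 1;  -(1/4)·log₂(1) = 0.0000
H(Q|P) = 0.0000 + 0.0000 + 0.0000
  = 0.0000 bits
H(P) + H(Q|P) = 1.2988 + 0.0000 = 1.2988 bits

Decomposition 2: H(Q) + H(P|Q)
H(Q) = -[(1/8)·log₂(1/8) + (5/8)·log₂(5/8) + (1/4)·log₂(1/4)]
  = 0.3750 + 0.4238 + 0.5000
  = 1.2988 bits
H(P|Q) = -Σ P(P,Q)·log₂ P(P|Q), where P(P|Q) = P(P,Q) / P(Q)
  (cells with P(P,Q) = 0 contribute 0)
  (P=0,Q=0): P(P|Q) = (1/8)/(1/8) = 1;  -(1/8)·log₂(1) = 0.0000
  (P=1,Q=1): P(P|Q) = (5/8)/(5/8) = 1;  -(5/8)·log₂(1) = 0.0000
  (P=2,Q=2): P(P|Q) = (1/4)/(1/4) = 1;  -(1/4)·log₂(1) = 0.0000
H(P|Q) = 0.0000 + 0.0000 + 0.0000
  = 0.0000 bits
H(Q) + H(P|Q) = 1.2988 + 0.0000 = 1.2988 bits

Direct computation of the joint entropy:
H(P,Q) = -[(1/8)·log₂(1/8) + (5/8)·log₂(5/8) + (1/4)·log₂(1/4)]
  = 0.3750 + 0.4238 + 0.5000
  = 1.2988 bits

All three agree: H(P,Q) = 1.2988 bits ✓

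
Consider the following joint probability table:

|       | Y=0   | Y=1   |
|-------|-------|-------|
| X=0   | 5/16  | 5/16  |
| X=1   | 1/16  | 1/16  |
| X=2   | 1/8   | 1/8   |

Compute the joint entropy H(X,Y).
H(X,Y) = -Σ P(X,Y) log₂ P(X,Y), summed over the non-zero cells:
H(X,Y) = -[(5/16)·log₂(5/16) + (5/16)·log₂(5/16) + (1/16)·log₂(1/16) + (1/16)·log₂(1/16) + (1/8)·log₂(1/8) + (1/8)·log₂(1/8)]
  = 0.5244 + 0.5244 + 0.2500 + 0.2500 + 0.3750 + 0.3750
  = 2.2988 bits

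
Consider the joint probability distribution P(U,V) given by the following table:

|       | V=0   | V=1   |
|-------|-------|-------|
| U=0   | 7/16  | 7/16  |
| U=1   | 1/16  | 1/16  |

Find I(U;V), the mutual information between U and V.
Marginal P(U) (row sums):
  P(U=0) = 7/16 + 7/16 = 7/8
  P(U=1) = 1/16 + 1/16 = 1/8
Marginal P(V) (column sums):
  P(V=0) = 7/16 + 1/16 = 1/2
  P(V=1) = 7/16 + 1/16 = 1/2

H(U) = -[(7/8)·log₂(7/8) + (1/8)·log₂(1/8)]
  = 0.1686 + 0.3750
  = 0.5436 bits
H(V) = -[(1/2)·log₂(1/2) + (1/2)·log₂(1/2)]
  = 0.5000 + 0.5000
  = 1.0000 bits
H(U,V) = -[(7/16)·log₂(7/16) + (7/16)·log₂(7/16) + (1/16)·log₂(1/16) + (1/16)·log₂(1/16)]
  = 0.5218 + 0.5218 + 0.2500 + 0.2500
  = 1.5436 bits

I(U;V) = H(U) + H(V) - H(U,V)
  = 0.5436 + 1.0000 - 1.5436
  = 0.0000 bits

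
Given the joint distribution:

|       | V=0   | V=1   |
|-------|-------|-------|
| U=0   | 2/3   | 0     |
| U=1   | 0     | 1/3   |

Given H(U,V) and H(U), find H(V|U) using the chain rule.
From the chain rule: H(U,V) = H(U) + H(V|U)
Therefore: H(V|U) = H(U,V) - H(U)

H(U,V) = -[(2/3)·log₂(2/3) + (1/3)·log₂(1/3)]
  = 0.3900 + 0.5283
  = 0.9183 bits
Marginal P(U) (row sums):
  P(U=0) = 2/3 + 0 = 2/3
  P(U=1) = 0 + 1/3 = 1/3
H(U) = -[(2/3)·log₂(2/3) + (1/3)·log₂(1/3)]
  = 0.3900 + 0.5283
  = 0.9183 bits

H(V|U) = 0.9183 - 0.9183 = 0.0000 bits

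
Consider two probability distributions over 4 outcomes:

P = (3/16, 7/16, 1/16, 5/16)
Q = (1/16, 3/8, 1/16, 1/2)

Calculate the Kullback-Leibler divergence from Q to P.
D(P||Q) = Σ P(i) log₂(P(i)/Q(i))
  i=0: (3/16) × log₂((3/16)/(1/16)) = (3/16) × log₂(3) = 0.2972
  i=1: (7/16) × log₂((7/16)/(3/8)) = (7/16) × log₂(7/6) = 0.0973
  i=2: (1/16) × log₂((1/16)/(1/16)) = (1/16) × log₂(1) = 0.0000
  i=3: (5/16) × log₂((5/16)/(1/2)) = (5/16) × log₂(5/8) = -0.2119
D(P||Q) = 0.2972 + 0.0973 + 0.0000 - 0.2119
  = 0.1826 bits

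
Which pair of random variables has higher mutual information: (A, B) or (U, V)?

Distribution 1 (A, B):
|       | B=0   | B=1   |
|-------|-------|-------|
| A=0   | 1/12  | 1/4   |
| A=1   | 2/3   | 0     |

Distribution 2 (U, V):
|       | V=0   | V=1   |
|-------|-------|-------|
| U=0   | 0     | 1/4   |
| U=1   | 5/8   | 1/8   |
Distribution 1 (A, B):
Marginal P(A) (row sums):
  P(A=0) = 1/12 + 1/4 = 1/3
  P(A=1) = 2/3 + 0 = 2/3
Marginal P(B) (column sums):
  P(B=0) = 1/12 + 2/3 = 3/4
  P(B=1) = 1/4 + 0 = 1/4

H(A) = -[(1/3)·log₂(1/3) + (2/3)·log₂(2/3)]
  = 0.5283 + 0.3900
  = 0.9183 bits
H(B) = -[(3/4)·log₂(3/4) + (1/4)·log₂(1/4)]
  = 0.3113 + 0.5000
  = 0.8113 bits
H(A,B) = -[(1/12)·log₂(1/12) + (1/4)·log₂(1/4) + (2/3)·log₂(2/3)]
  = 0.2987 + 0.5000 + 0.3900
  = 1.1887 bits

I(A;B) = H(A) + H(B) - H(A,B)
  = 0.9183 + 0.8113 - 1.1887
  = 0.5409 bits

Distribution 2 (U, V):
Marginal P(U) (row sums):
  P(U=0) = 0 + 1/4 = 1/4
  P(U=1) = 5/8 + 1/8 = 3/4
Marginal P(V) (column sums):
  P(V=0) = 0 + 5/8 = 5/8
  P(V=1) = 1/4 + 1/8 = 3/8

H(U) = -[(1/4)·log₂(1/4) + (3/4)·log₂(3/4)]
  = 0.5000 + 0.3113
  = 0.8113 bits
H(V) = -[(5/8)·log₂(5/8) + (3/8)·log₂(3/8)]
  = 0.4238 + 0.5306
  = 0.9544 bits
H(U,V) = -[(1/4)·log₂(1/4) + (5/8)·log₂(5/8) + (1/8)·log₂(1/8)]
  = 0.5000 + 0.4238 + 0.3750
  = 1.2988 bits

I(U;V) = H(U) + H(V) - H(U,V)
  = 0.8113 + 0.9544 - 1.2988
  = 0.4669 bits

I(A;B) = 0.5409 bits > I(U;V) = 0.4669 bits, so (A, B) has the higher mutual information (stronger dependence).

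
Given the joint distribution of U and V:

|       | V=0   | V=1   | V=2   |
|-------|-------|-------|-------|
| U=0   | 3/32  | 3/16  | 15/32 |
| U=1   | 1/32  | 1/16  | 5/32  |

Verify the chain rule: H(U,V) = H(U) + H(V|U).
Left side:
H(U,V) = -[(3/32)·log₂(3/32) + (3/16)·log₂(3/16) + (15/32)·log₂(15/32) + (1/32)·log₂(1/32) + (1/16)·log₂(1/16) + (5/32)·log₂(5/32)]
  = 0.3202 + 0.4528 + 0.5124 + 0.1563 + 0.2500 + 0.4184
  = 2.1101 bits

Right side:
Marginal P(U) (row sums):
  P(U=0) = 3/32 + 3/16 + 15/32 = 3/4
  P(U=1) = 1/32 + 1/16 + 5/32 = 1/4
H(U) = -[(3/4)·log₂(3/4) + (1/4)·log₂(1/4)]
  = 0.3113 + 0.5000
  = 0.8113 bits
H(V|U) = -Σ P(U,V)·log₂ P(V|U), where P(V|U) = P(U,V) / P(U)
  (U=0,V=0): P(V|U) = (3/32)/(3/4) = 1/8;  -(3/32)·log₂(1/8) = 0.2813
  (U=0,V=1): P(V|U) = (3/16)/(3/4) = 1/4;  -(3/16)·log₂(1/4) = 0.3750
  (U=0,V=2): P(V|U) = (15/32)/(3/4) = 5/8;  -(15/32)·log₂(5/8) = 0.3178
  (U=1,V=0): P(V|U) = (1/32)/(1/4) = 1/8;  -(1/32)·log₂(1/8) = 0.0938
  (U=1,V=1): P(V|U) = (1/16)/(1/4) = 1/4;  -(1/16)·log₂(1/4) = 0.1250
  (U=1,V=2): P(V|U) = (5/32)/(1/4) = 5/8;  -(5/32)·log₂(5/8) = 0.1059
H(V|U) = 0.2813 + 0.3750 + 0.3178 + 0.0938 + 0.1250 + 0.1059
  = 1.2988 bits
H(U) + H(V|U) = 0.8113 + 1.2988 = 2.1101 bits

Both sides equal 2.1101 bits, so the chain rule holds ✓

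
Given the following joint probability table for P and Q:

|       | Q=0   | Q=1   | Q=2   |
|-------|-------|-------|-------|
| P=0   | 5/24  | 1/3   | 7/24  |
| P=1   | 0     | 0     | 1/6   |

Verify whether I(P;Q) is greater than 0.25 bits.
Marginal P(P) (row sums):
  P(P=0) = 5/24 + 1/3 + 7/24 = 5/6
  P(P=1) = 0 + 0 + 1/6 = 1/6
Marginal P(Q) (column sums):
  P(Q=0) = 5/24 + 0 = 5/24
  P(Q=1) = 1/3 + 0 = 1/3
  P(Q=2) = 7/24 + 1/6 = 11/24

H(P) = -[(5/6)·log₂(5/6) + (1/6)·log₂(1/6)]
  = 0.2192 + 0.4308
  = 0.6500 bits
H(Q) = -[(5/24)·log₂(5/24) + (1/3)·log₂(1/3) + (11/24)·log₂(11/24)]
  = 0.4715 + 0.5283 + 0.5159
  = 1.5157 bits
H(P,Q) = -[(5/24)·log₂(5/24) + (1/3)·log₂(1/3) + (7/24)·log₂(7/24) + (1/6)·log₂(1/6)]
  = 0.4715 + 0.5283 + 0.5185 + 0.4308
  = 1.9491 bits

I(P;Q) = H(P) + H(Q) - H(P,Q)
  = 0.6500 + 1.5157 - 1.9491
  = 0.2166 bits

No. I(P;Q) = 0.2166 bits, which is ≤ 0.25 bits.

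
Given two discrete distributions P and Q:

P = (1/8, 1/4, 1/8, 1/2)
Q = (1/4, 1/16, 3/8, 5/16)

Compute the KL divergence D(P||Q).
D(P||Q) = Σ P(i) log₂(P(i)/Q(i))
  i=0: (1/8) × log₂((1/8)/(1/4)) = (1/8) × log₂(1/2) = -0.1250
  i=1: (1/4) × log₂((1/4)/(1/16)) = (1/4) × log₂(4) = 0.5000
  i=2: (1/8) × log₂((1/8)/(3/8)) = (1/8) × log₂(1/3) = -0.1981
  i=3: (1/2) × log₂((1/2)/(5/16)) = (1/2) × log₂(8/5) = 0.3390
D(P||Q) = -0.1250 + 0.5000 - 0.1981 + 0.3390
  = 0.5159 bits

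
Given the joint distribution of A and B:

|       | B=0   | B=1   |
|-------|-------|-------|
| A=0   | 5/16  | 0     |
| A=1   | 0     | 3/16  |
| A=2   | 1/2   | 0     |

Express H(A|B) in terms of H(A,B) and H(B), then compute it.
H(A|B) = H(A,B) - H(B)

Marginal P(B) (column sums):
  P(B=0) = 5/16 + 0 + 1/2 = 13/16
  P(B=1) = 0 + 3/16 + 0 = 3/16

H(A,B) = -[(5/16)·log₂(5/16) + (3/16)·log₂(3/16) + (1/2)·log₂(1/2)]
  = 0.5244 + 0.4528 + 0.5000
  = 1.4772 bits
H(B) = -[(13/16)·log₂(13/16) + (3/16)·log₂(3/16)]
  = 0.2434 + 0.4528
  = 0.6962 bits

H(A|B) = 1.4772 - 0.6962 = 0.7810 bits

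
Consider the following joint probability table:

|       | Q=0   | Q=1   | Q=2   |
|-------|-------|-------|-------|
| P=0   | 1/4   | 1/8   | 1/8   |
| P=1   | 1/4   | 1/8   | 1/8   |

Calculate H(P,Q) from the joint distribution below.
H(P,Q) = -Σ P(P,Q) log₂ P(P,Q), summed over the non-zero cells:
H(P,Q) = -[(1/4)·log₂(1/4) + (1/8)·log₂(1/8) + (1/8)·log₂(1/8) + (1/4)·log₂(1/4) + (1/8)·log₂(1/8) + (1/8)·log₂(1/8)]
  = 0.5000 + 0.3750 + 0.3750 + 0.5000 + 0.3750 + 0.3750
  = 2.5000 bits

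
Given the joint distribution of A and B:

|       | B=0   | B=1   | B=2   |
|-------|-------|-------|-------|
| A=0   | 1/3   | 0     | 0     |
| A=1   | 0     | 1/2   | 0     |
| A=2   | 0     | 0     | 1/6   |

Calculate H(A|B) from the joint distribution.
Marginal P(B) (column sums):
  P(B=0) = 1/3 + 0 + 0 = 1/3
  P(B=1) = 0 + 1/2 + 0 = 1/2
  P(B=2) = 0 + 0 + 1/6 = 1/6

H(A|B) = -Σ P(A,B)·log₂ P(A|B), where P(A|B) = P(A,B) / P(B)
  (cells with P(A,B) = 0 contribute 0)
  (A=0,B=0): P(A|B) = (1/3)/(1/3) = 1;  -(1/3)·log₂(1) = 0.0000
  (A=1,B=1): P(A|B) = (1/2)/(1/2) = 1;  -(1/2)·log₂(1) = 0.0000
  (A=2,B=2): P(A|B) = (1/6)/(1/6) = 1;  -(1/6)·log₂(1) = 0.0000
H(A|B) = 0.0000 + 0.0000 + 0.0000
  = 0.0000 bits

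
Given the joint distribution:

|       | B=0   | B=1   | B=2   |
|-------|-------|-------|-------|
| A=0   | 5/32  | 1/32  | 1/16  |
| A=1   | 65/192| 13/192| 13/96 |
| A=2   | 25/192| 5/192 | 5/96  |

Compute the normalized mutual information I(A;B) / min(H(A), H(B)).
Marginal P(A) (row sums):
  P(A=0) = 5/32 + 1/32 + 1/16 = 1/4
  P(A=1) = 65/192 + 13/192 + 13/96 = 13/24
  P(A=2) = 25/192 + 5/192 + 5/96 = 5/24
Marginal P(B) (column sums):
  P(B=0) = 5/32 + 65/192 + 25/192 = 5/8
  P(B=1) = 1/32 + 13/192 + 5/192 = 1/8
  P(B=2) = 1/16 + 13/96 + 5/96 = 1/4

H(A) = -[(1/4)·log₂(1/4) + (13/24)·log₂(13/24) + (5/24)·log₂(5/24)]
  = 0.5000 + 0.4791 + 0.4715
  = 1.4506 bits
H(B) = -[(5/8)·log₂(5/8) + (1/8)·log₂(1/8) + (1/4)·log₂(1/4)]
  = 0.4238 + 0.3750 + 0.5000
  = 1.2988 bits
H(A,B) = -[(5/32)·log₂(5/32) + (1/32)·log₂(1/32) + (1/16)·log₂(1/16) + (65/192)·log₂(65/192) + (13/192)·log₂(13/192) + (13/96)·log₂(13/96) + (25/192)·log₂(25/192) + (5/192)·log₂(5/192) + (5/96)·log₂(5/96)]
  = 0.4184 + 0.1563 + 0.2500 + 0.5290 + 0.2630 + 0.3906 + 0.3830 + 0.1371 + 0.2220
  = 2.7494 bits

I(A;B) = H(A) + H(B) - H(A,B)
  = 1.4506 + 1.2988 - 2.7494
  = 0.0000 bits

min(H(A), H(B)) = min(1.4506, 1.2988) = 1.2988 bits
Normalized MI = 0.0000 / 1.2988 = 0.0000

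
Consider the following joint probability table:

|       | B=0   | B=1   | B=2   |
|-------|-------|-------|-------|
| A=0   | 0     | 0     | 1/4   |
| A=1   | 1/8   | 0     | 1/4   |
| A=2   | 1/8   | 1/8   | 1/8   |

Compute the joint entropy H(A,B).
H(A,B) = -Σ P(A,B) log₂ P(A,B), summed over the non-zero cells:
H(A,B) = -[(1/4)·log₂(1/4) + (1/8)·log₂(1/8) + (1/4)·log₂(1/4) + (1/8)·log₂(1/8) + (1/8)·log₂(1/8) + (1/8)·log₂(1/8)]
  = 0.5000 + 0.3750 + 0.5000 + 0.3750 + 0.3750 + 0.3750
  = 2.5000 bits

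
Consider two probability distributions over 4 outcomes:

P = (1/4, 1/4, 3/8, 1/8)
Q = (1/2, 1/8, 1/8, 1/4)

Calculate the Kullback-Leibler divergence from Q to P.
D(P||Q) = Σ P(i) log₂(P(i)/Q(i))
  i=0: (1/4) × log₂((1/4)/(1/2)) = (1/4) × log₂(1/2) = -0.2500
  i=1: (1/4) × log₂((1/4)/(1/8)) = (1/4) × log₂(2) = 0.2500
  i=2: (3/8) × log₂((3/8)/(1/8)) = (3/8) × log₂(3) = 0.5944
  i=3: (1/8) × log₂((1/8)/(1/4)) = (1/8) × log₂(1/2) = -0.1250
D(P||Q) = -0.2500 + 0.2500 + 0.5944 - 0.1250
  = 0.4694 bits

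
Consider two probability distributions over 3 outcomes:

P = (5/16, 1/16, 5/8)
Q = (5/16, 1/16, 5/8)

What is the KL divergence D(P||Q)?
D(P||Q) = Σ P(i) log₂(P(i)/Q(i))
  i=0: (5/16) × log₂((5/16)/(5/16)) = (5/16) × log₂(1) = 0.0000
  i=1: (1/16) × log₂((1/16)/(1/16)) = (1/16) × log₂(1) = 0.0000
  i=2: (5/8) × log₂((5/8)/(5/8)) = (5/8) × log₂(1) = 0.0000
D(P||Q) = 0.0000 + 0.0000 + 0.0000
  = 0.0000 bits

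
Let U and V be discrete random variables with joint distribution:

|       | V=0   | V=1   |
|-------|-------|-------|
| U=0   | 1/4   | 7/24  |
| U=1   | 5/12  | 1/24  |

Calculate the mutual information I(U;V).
Marginal P(U) (row sums):
  P(U=0) = 1/4 + 7/24 = 13/24
  P(U=1) = 5/12 + 1/24 = 11/24
Marginal P(V) (column sums):
  P(V=0) = 1/4 + 5/12 = 2/3
  P(V=1) = 7/24 + 1/24 = 1/3

H(U) = -[(13/24)·log₂(13/24) + (11/24)·log₂(11/24)]
  = 0.4791 + 0.5159
  = 0.9950 bits
H(V) = -[(2/3)·log₂(2/3) + (1/3)·log₂(1/3)]
  = 0.3900 + 0.5283
  = 0.9183 bits
H(U,V) = -[(1/4)·log₂(1/4) + (7/24)·log₂(7/24) + (5/12)·log₂(5/12) + (1/24)·log₂(1/24)]
  = 0.5000 + 0.5185 + 0.5263 + 0.1910
  = 1.7358 bits

I(U;V) = H(U) + H(V) - H(U,V)
  = 0.9950 + 0.9183 - 1.7358
  = 0.1775 bits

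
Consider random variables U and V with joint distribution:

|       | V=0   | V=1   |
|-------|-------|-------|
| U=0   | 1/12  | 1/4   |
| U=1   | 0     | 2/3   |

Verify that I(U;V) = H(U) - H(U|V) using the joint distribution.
Left side, from I(U;V) = H(U) + H(V) - H(U,V):
Marginal P(U) (row sums):
  P(U=0) = 1/12 + 1/4 = 1/3
  P(U=1) = 0 + 2/3 = 2/3
Marginal P(V) (column sums):
  P(V=0) = 1/12 + 0 = 1/12
  P(V=1) = 1/4 + 2/3 = 11/12

H(U) = -[(1/3)·log₂(1/3) + (2/3)·log₂(2/3)]
  = 0.5283 + 0.3900
  = 0.9183 bits
H(V) = -[(1/12)·log₂(1/12) + (11/12)·log₂(11/12)]
  = 0.2987 + 0.1151
  = 0.4138 bits
H(U,V) = -[(1/12)·log₂(1/12) + (1/4)·log₂(1/4) + (2/3)·log₂(2/3)]
  = 0.2987 + 0.5000 + 0.3900
  = 1.1887 bits

I(U;V) = H(U) + H(V) - H(U,V)
  = 0.9183 + 0.4138 - 1.1887
  = 0.1434 bits

Right side, with H(U|V) computed directly from the conditional probabilities:
H(U|V) = -Σ P(U,V)·log₂ P(U|V), where P(U|V) = P(U,V) / P(V)
  (cells with P(U,V) = 0 contribute 0)
  (U=0,V=0): P(U|V) = (1/12)/(1/12) = 1;  -(1/12)·log₂(1) = 0.0000
  (U=0,V=1): P(U|V) = (1/4)/(11/12) = 3/11;  -(1/4)·log₂(3/11) = 0.4686
  (U=1,V=1): P(U|V) = (2/3)/(11/12) = 8/11;  -(2/3)·log₂(8/11) = 0.3063
H(U|V) = 0.0000 + 0.4686 + 0.3063
  = 0.7749 bits
H(U) - H(U|V) = 0.9183 - 0.7749 = 0.1434 bits

Both sides equal 0.1434 bits, so I(U;V) = H(U) - H(U|V) ✓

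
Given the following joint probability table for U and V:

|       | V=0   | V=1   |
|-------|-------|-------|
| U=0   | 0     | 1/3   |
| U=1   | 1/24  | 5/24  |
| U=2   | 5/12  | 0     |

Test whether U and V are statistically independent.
Marginal P(U) (row sums):
  P(U=0) = 0 + 1/3 = 1/3
  P(U=1) = 1/24 + 5/24 = 1/4
  P(U=2) = 5/12 + 0 = 5/12
Marginal P(V) (column sums):
  P(V=0) = 0 + 1/24 + 5/12 = 11/24
  P(V=1) = 1/3 + 5/24 + 0 = 13/24

U and V are independent iff P(U=i,V=j) = P(U=i)·P(V=j) for every cell.
  P(U=0)·P(V=0) = 1/3 × 11/24 = 11/72, but P(U=0,V=0) = 0 ✗

No, U and V are not independent. Quantitatively, I(U;V) > 0:

H(U) = -[(1/3)·log₂(1/3) + (1/4)·log₂(1/4) + (5/12)·log₂(5/12)]
  = 0.5283 + 0.5000 + 0.5263
  = 1.5546 bits
H(V) = -[(11/24)·log₂(11/24) + (13/24)·log₂(13/24)]
  = 0.5159 + 0.4791
  = 0.9950 bits
H(U,V) = -[(1/3)·log₂(1/3) + (1/24)·log₂(1/24) + (5/24)·log₂(5/24) + (5/12)·log₂(5/12)]
  = 0.5283 + 0.1910 + 0.4715 + 0.5263
  = 1.7171 bits
I(U;V) = H(U) + H(V) - H(U,V) = 1.5546 + 0.9950 - 1.7171 = 0.8325 bits > 0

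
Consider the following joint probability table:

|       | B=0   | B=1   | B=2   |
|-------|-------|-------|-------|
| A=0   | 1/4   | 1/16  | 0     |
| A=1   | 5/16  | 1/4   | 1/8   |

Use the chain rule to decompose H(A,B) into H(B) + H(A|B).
By the chain rule: H(A,B) = H(B) + H(A|B)

Marginal P(B) (column sums):
  P(B=0) = 1/4 + 5/16 = 9/16
  P(B=1) = 1/16 + 1/4 = 5/16
  P(B=2) = 0 + 1/8 = 1/8
H(B) = -[(9/16)·log₂(9/16) + (5/16)·log₂(5/16) + (1/8)·log₂(1/8)]
  = 0.4669 + 0.5244 + 0.3750
  = 1.3663 bits
H(A|B) = -Σ P(A,B)·log₂ P(A|B), where P(A|B) = P(A,B) / P(B)
  (cells with P(A,B) = 0 contribute 0)
  (A=0,B=0): P(A|B) = (1/4)/(9/16) = 4/9;  -(1/4)·log₂(4/9) = 0.2925
  (A=0,B=1): P(A|B) = (1/16)/(5/16) = 1/5;  -(1/16)·log₂(1/5) = 0.1451
  (A=1,B=0): P(A|B) = (5/16)/(9/16) = 5/9;  -(5/16)·log₂(5/9) = 0.2650
  (A=1,B=1): P(A|B) = (1/4)/(5/16) = 4/5;  -(1/4)·log₂(4/5) = 0.0805
  (A=1,B=2): P(A|B) = (1/8)/(1/8) = 1;  -(1/8)·log₂(1) = 0.0000
H(A|B) = 0.2925 + 0.1451 + 0.2650 + 0.0805 + 0.0000
  = 0.7831 bits

H(A,B) = H(B) + H(A|B) = 1.3663 + 0.7831 = 2.1494 bits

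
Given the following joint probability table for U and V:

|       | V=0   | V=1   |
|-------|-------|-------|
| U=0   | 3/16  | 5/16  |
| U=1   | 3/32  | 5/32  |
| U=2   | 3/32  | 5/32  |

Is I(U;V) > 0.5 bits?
Marginal P(U) (row sums):
  P(U=0) = 3/16 + 5/16 = 1/2
  P(U=1) = 3/32 + 5/32 = 1/4
  P(U=2) = 3/32 + 5/32 = 1/4
Marginal P(V) (column sums):
  P(V=0) = 3/16 + 3/32 + 3/32 = 3/8
  P(V=1) = 5/16 + 5/32 + 5/32 = 5/8

H(U) = -[(1/2)·log₂(1/2) + (1/4)·log₂(1/4) + (1/4)·log₂(1/4)]
  = 0.5000 + 0.5000 + 0.5000
  = 1.5000 bits
H(V) = -[(3/8)·log₂(3/8) + (5/8)·log₂(5/8)]
  = 0.5306 + 0.4238
  = 0.9544 bits
H(U,V) = -[(3/16)·log₂(3/16) + (5/16)·log₂(5/16) + (3/32)·log₂(3/32) + (5/32)·log₂(5/32) + (3/32)·log₂(3/32) + (5/32)·log₂(5/32)]
  = 0.4528 + 0.5244 + 0.3202 + 0.4184 + 0.3202 + 0.4184
  = 2.4544 bits

I(U;V) = H(U) + H(V) - H(U,V)
  = 1.5000 + 0.9544 - 2.4544
  = 0.0000 bits

No. I(U;V) = 0.0000 bits, which is ≤ 0.5 bits.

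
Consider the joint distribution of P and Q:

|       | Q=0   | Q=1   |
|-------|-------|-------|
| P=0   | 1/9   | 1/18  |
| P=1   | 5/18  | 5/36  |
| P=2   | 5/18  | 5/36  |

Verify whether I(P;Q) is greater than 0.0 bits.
Marginal P(P) (row sums):
  P(P=0) = 1/9 + 1/18 = 1/6
  P(P=1) = 5/18 + 5/36 = 5/12
  P(P=2) = 5/18 + 5/36 = 5/12
Marginal P(Q) (column sums):
  P(Q=0) = 1/9 + 5/18 + 5/18 = 2/3
  P(Q=1) = 1/18 + 5/36 + 5/36 = 1/3

H(P) = -[(1/6)·log₂(1/6) + (5/12)·log₂(5/12) + (5/12)·log₂(5/12)]
  = 0.4308 + 0.5263 + 0.5263
  = 1.4834 bits
H(Q) = -[(2/3)·log₂(2/3) + (1/3)·log₂(1/3)]
  = 0.3900 + 0.5283
  = 0.9183 bits
H(P,Q) = -[(1/9)·log₂(1/9) + (1/18)·log₂(1/18) + (5/18)·log₂(5/18) + (5/36)·log₂(5/36) + (5/18)·log₂(5/18) + (5/36)·log₂(5/36)]
  = 0.3522 + 0.2317 + 0.5133 + 0.3956 + 0.5133 + 0.3956
  = 2.4017 bits

I(P;Q) = H(P) + H(Q) - H(P,Q)
  = 1.4834 + 0.9183 - 2.4017
  = 0.0000 bits

No. I(P;Q) = 0.0000 bits, which is ≤ 0.0 bits.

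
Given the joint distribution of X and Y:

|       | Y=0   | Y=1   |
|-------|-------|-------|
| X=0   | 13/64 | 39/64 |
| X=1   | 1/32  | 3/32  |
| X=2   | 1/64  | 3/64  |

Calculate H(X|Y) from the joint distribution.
Marginal P(Y) (column sums):
  P(Y=0) = 13/64 + 1/32 + 1/64 = 1/4
  P(Y=1) = 39/64 + 3/32 + 3/64 = 3/4

H(X|Y) = -Σ P(X,Y)·log₂ P(X|Y), where P(X|Y) = P(X,Y) / P(Y)
  (X=0,Y=0): P(X|Y) = (13/64)/(1/4) = 13/16;  -(13/64)·log₂(13/16) = 0.0608
  (X=0,Y=1): P(X|Y) = (39/64)/(3/4) = 13/16;  -(39/64)·log₂(13/16) = 0.1825
  (X=1,Y=0): P(X|Y) = (1/32)/(1/4) = 1/8;  -(1/32)·log₂(1/8) = 0.0938
  (X=1,Y=1): P(X|Y) = (3/32)/(3/4) = 1/8;  -(3/32)·log₂(1/8) = 0.2813
  (X=2,Y=0): P(X|Y) = (1/64)/(1/4) = 1/16;  -(1/64)·log₂(1/16) = 0.0625
  (X=2,Y=1): P(X|Y) = (3/64)/(3/4) = 1/16;  -(3/64)·log₂(1/16) = 0.1875
H(X|Y) = 0.0608 + 0.1825 + 0.0938 + 0.2813 + 0.0625 + 0.1875
  = 0.8684 bits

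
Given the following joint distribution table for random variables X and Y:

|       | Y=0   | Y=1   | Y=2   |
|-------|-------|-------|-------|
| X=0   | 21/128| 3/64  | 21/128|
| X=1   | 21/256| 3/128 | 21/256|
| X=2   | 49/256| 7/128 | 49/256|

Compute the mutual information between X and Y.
Marginal P(X) (row sums):
  P(X=0) = 21/128 + 3/64 + 21/128 = 3/8
  P(X=1) = 21/256 + 3/128 + 21/256 = 3/16
  P(X=2) = 49/256 + 7/128 + 49/256 = 7/16
Marginal P(Y) (column sums):
  P(Y=0) = 21/128 + 21/256 + 49/256 = 7/16
  P(Y=1) = 3/64 + 3/128 + 7/128 = 1/8
  P(Y=2) = 21/128 + 21/256 + 49/256 = 7/16

H(X) = -[(3/8)·log₂(3/8) + (3/16)·log₂(3/16) + (7/16)·log₂(7/16)]
  = 0.5306 + 0.4528 + 0.5218
  = 1.5052 bits
H(Y) = -[(7/16)·log₂(7/16) + (1/8)·log₂(1/8) + (7/16)·log₂(7/16)]
  = 0.5218 + 0.3750 + 0.5218
  = 1.4186 bits
H(X,Y) = -[(21/128)·log₂(21/128) + (3/64)·log₂(3/64) + (21/128)·log₂(21/128) + (21/256)·log₂(21/256) + (3/128)·log₂(3/128) + (21/256)·log₂(21/256) + (49/256)·log₂(49/256) + (7/128)·log₂(7/128) + (49/256)·log₂(49/256)]
  = 0.4278 + 0.2070 + 0.4278 + 0.2959 + 0.1269 + 0.2959 + 0.4566 + 0.2293 + 0.4566
  = 2.9238 bits

I(X;Y) = H(X) + H(Y) - H(X,Y)
  = 1.5052 + 1.4186 - 2.9238
  = 0.0000 bits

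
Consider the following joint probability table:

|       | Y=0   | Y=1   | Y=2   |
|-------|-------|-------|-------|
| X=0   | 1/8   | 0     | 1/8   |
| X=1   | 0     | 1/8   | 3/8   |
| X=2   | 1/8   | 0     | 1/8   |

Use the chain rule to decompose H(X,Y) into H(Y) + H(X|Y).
By the chain rule: H(X,Y) = H(Y) + H(X|Y)

Marginal P(Y) (column sums):
  P(Y=0) = 1/8 + 0 + 1/8 = 1/4
  P(Y=1) = 0 + 1/8 + 0 = 1/8
  P(Y=2) = 1/8 + 3/8 + 1/8 = 5/8
H(Y) = -[(1/4)·log₂(1/4) + (1/8)·log₂(1/8) + (5/8)·log₂(5/8)]
  = 0.5000 + 0.3750 + 0.4238
  = 1.2988 bits
H(X|Y) = -Σ P(X,Y)·log₂ P(X|Y), where P(X|Y) = P(X,Y) / P(Y)
  (cells with P(X,Y) = 0 contribute 0)
  (X=0,Y=0): P(X|Y) = (1/8)/(1/4) = 1/2;  -(1/8)·log₂(1/2) = 0.1250
  (X=0,Y=2): P(X|Y) = (1/8)/(5/8) = 1/5;  -(1/8)·log₂(1/5) = 0.2902
  (X=1,Y=1): P(X|Y) = (1/8)/(1/8) = 1;  -(1/8)·log₂(1) = 0.0000
  (X=1,Y=2): P(X|Y) = (3/8)/(5/8) = 3/5;  -(3/8)·log₂(3/5) = 0.2764
  (X=2,Y=0): P(X|Y) = (1/8)/(1/4) = 1/2;  -(1/8)·log₂(1/2) = 0.1250
  (X=2,Y=2): P(X|Y) = (1/8)/(5/8) = 1/5;  -(1/8)·log₂(1/5) = 0.2902
H(X|Y) = 0.1250 + 0.2902 + 0.0000 + 0.2764 + 0.1250 + 0.2902
  = 1.1068 bits

H(X,Y) = H(Y) + H(X|Y) = 1.2988 + 1.1068 = 2.4056 bits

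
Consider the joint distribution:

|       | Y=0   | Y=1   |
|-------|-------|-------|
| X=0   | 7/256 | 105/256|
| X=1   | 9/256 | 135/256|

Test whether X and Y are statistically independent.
Marginal P(X) (row sums):
  P(X=0) = 7/256 + 105/256 = 7/16
  P(X=1) = 9/256 + 135/256 = 9/16
Marginal P(Y) (column sums):
  P(Y=0) = 7/256 + 9/256 = 1/16
  P(Y=1) = 105/256 + 135/256 = 15/16

X and Y are independent iff P(X=i,Y=j) = P(X=i)·P(Y=j) for every cell.
  P(X=0)·P(Y=0) = 7/16 × 1/16 = 7/256 = P(X=0,Y=0) ✓
  P(X=0)·P(Y=1) = 7/16 × 15/16 = 105/256 = P(X=0,Y=1) ✓
  P(X=1)·P(Y=0) = 9/16 × 1/16 = 9/256 = P(X=1,Y=0) ✓
  P(X=1)·P(Y=1) = 9/16 × 15/16 = 135/256 = P(X=1,Y=1) ✓

Yes, X and Y are independent: every cell factors, so I(X;Y) = 0 bits.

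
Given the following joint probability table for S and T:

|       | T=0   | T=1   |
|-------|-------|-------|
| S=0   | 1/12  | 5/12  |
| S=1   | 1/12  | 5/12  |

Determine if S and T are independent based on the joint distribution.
Marginal P(S) (row sums):
  P(S=0) = 1/12 + 5/12 = 1/2
  P(S=1) = 1/12 + 5/12 = 1/2
Marginal P(T) (column sums):
  P(T=0) = 1/12 + 1/12 = 1/6
  P(T=1) = 5/12 + 5/12 = 5/6

S and T are independent iff P(S=i,T=j) = P(S=i)·P(T=j) for every cell.
  P(S=0)·P(T=0) = 1/2 × 1/6 = 1/12 = P(S=0,T=0) ✓
  P(S=0)·P(T=1) = 1/2 × 5/6 = 5/12 = P(S=0,T=1) ✓
  P(S=1)·P(T=0) = 1/2 × 1/6 = 1/12 = P(S=1,T=0) ✓
  P(S=1)·P(T=1) = 1/2 × 5/6 = 5/12 = P(S=1,T=1) ✓

Yes, S and T are independent: every cell factors, so I(S;T) = 0 bits.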